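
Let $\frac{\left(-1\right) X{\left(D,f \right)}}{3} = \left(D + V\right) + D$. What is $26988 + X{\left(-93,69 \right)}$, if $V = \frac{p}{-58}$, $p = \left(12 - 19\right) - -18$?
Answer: $\frac{1597701}{58} \approx 27547.0$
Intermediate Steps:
$p = 11$ ($p = -7 + 18 = 11$)
$V = - \frac{11}{58}$ ($V = \frac{11}{-58} = 11 \left(- \frac{1}{58}\right) = - \frac{11}{58} \approx -0.18966$)
$X{\left(D,f \right)} = \frac{33}{58} - 6 D$ ($X{\left(D,f \right)} = - 3 \left(\left(D - \frac{11}{58}\right) + D\right) = - 3 \left(\left(- \frac{11}{58} + D\right) + D\right) = - 3 \left(- \frac{11}{58} + 2 D\right) = \frac{33}{58} - 6 D$)
$26988 + X{\left(-93,69 \right)} = 26988 + \left(\frac{33}{58} - -558\right) = 26988 + \left(\frac{33}{58} + 558\right) = 26988 + \frac{32397}{58} = \frac{1597701}{58}$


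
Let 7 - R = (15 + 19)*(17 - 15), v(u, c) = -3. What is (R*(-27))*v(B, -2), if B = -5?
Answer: -4941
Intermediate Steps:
R = -61 (R = 7 - (15 + 19)*(17 - 15) = 7 - 34*2 = 7 - 1*68 = 7 - 68 = -61)
(R*(-27))*v(B, -2) = -61*(-27)*(-3) = 1647*(-3) = -4941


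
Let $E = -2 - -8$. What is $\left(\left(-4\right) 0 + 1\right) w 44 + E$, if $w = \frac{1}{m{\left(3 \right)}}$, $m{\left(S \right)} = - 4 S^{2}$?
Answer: $\frac{43}{9} \approx 4.7778$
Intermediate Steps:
$w = - \frac{1}{36}$ ($w = \frac{1}{\left(-4\right) 3^{2}} = \frac{1}{\left(-4\right) 9} = \frac{1}{-36} = - \frac{1}{36} \approx -0.027778$)
$E = 6$ ($E = -2 + 8 = 6$)
$\left(\left(-4\right) 0 + 1\right) w 44 + E = \left(\left(-4\right) 0 + 1\right) \left(- \frac{1}{36}\right) 44 + 6 = \left(0 + 1\right) \left(- \frac{1}{36}\right) 44 + 6 = 1 \left(- \frac{1}{36}\right) 44 + 6 = \left(- \frac{1}{36}\right) 44 + 6 = - \frac{11}{9} + 6 = \frac{43}{9}$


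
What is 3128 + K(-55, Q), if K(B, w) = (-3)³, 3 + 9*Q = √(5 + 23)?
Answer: 3101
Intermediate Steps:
Q = -⅓ + 2*√7/9 (Q = -⅓ + √(5 + 23)/9 = -⅓ + √28/9 = -⅓ + (2*√7)/9 = -⅓ + 2*√7/9 ≈ 0.25461)
K(B, w) = -27
3128 + K(-55, Q) = 3128 - 27 = 3101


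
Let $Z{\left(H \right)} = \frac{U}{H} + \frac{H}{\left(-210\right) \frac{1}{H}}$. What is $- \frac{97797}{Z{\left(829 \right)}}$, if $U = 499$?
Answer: $\frac{17025479730}{569617999} \approx 29.889$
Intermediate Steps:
$Z{\left(H \right)} = \frac{499}{H} - \frac{H^{2}}{210}$ ($Z{\left(H \right)} = \frac{499}{H} + \frac{H}{\left(-210\right) \frac{1}{H}} = \frac{499}{H} + H \left(- \frac{H}{210}\right) = \frac{499}{H} - \frac{H^{2}}{210}$)
$- \frac{97797}{Z{\left(829 \right)}} = - \frac{97797}{\frac{1}{210} \cdot \frac{1}{829} \left(104790 - 829^{3}\right)} = - \frac{97797}{\frac{1}{210} \cdot \frac{1}{829} \left(104790 - 569722789\right)} = - \frac{97797}{\frac{1}{210} \cdot \frac{1}{829} \left(-569617999\right)} = - \frac{97797}{- \frac{569617999}{174090}} = \left(-97797\right) \left(- \frac{174090}{569617999}\right) = \frac{17025479730}{569617999}$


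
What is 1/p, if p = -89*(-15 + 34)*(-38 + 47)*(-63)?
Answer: 1/958797 ≈ 1.0430e-6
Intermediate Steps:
p = 958797 (p = -1691*9*(-63) = -89*171*(-63) = -15219*(-63) = 958797)
1/p = 1/958797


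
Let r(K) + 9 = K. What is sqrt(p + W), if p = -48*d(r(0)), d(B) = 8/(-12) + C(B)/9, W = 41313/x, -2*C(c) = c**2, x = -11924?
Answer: sqrt(8692116059)/5962 ≈ 15.638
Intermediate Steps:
r(K) = -9 + K
C(c) = -c**2/2
W = -41313/11924 (W = 41313/(-11924) = 41313*(-1/11924) = -41313/11924 ≈ -3.4647)
d(B) = -2/3 - B**2/18 (d(B) = 8/(-12) - B**2/2/9 = 8*(-1/12) - B**2/2*(1/9) = -2/3 - B**2/18)
p = 248 (p = -48*(-2/3 - (-9 + 0)**2/18) = -48*(-2/3 - 1/18*(-9)**2) = -48*(-2/3 - 1/18*81) = -48*(-2/3 - 9/2) = -48*(-31/6) = 248)
sqrt(p + W) = sqrt(248 - 41313/11924) = sqrt(2915839/11924) = sqrt(8692116059)/5962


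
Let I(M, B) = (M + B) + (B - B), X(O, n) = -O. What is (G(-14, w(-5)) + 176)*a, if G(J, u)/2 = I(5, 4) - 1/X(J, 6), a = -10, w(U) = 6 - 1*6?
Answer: -13570/7 ≈ -1938.6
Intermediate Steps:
w(U) = 0 (w(U) = 6 - 6 = 0)
I(M, B) = B + M (I(M, B) = (B + M) + 0 = B + M)
G(J, u) = 18 + 2/J (G(J, u) = 2*((4 + 5) - 1/((-J))) = 2*(9 - (-1)/J) = 2*(9 + 1/J) = 18 + 2/J)
(G(-14, w(-5)) + 176)*a = ((18 + 2/(-14)) + 176)*(-10) = ((18 + 2*(-1/14)) + 176)*(-10) = ((18 - ⅐) + 176)*(-10) = (125/7 + 176)*(-10) = (1357/7)*(-10) = -13570/7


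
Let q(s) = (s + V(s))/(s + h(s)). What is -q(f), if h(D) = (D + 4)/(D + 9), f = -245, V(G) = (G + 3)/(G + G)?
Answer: -4712448/4702285 ≈ -1.0022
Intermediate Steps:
V(G) = (3 + G)/(2*G) (V(G) = (3 + G)/((2*G)) = (3 + G)*(1/(2*G)) = (3 + G)/(2*G))
h(D) = (4 + D)/(9 + D)
q(s) = (s + (3 + s)/(2*s))/(s + (4 + s)/(9 + s))
-q(f) = -(9 - 245)*(3 - 245 + 2*(-245)²)/(2*(-245)*(4 - 245 - 245*(9 - 245))) = -(-1)*(-236)*(3 - 245 + 2*60025)/(2*245*(4 - 245 - 245*(-236))) = -(-1)*(-236)*(3 - 245 + 120050)/(2*245*(4 - 245 + 57820)) = -(-1)*(-236)*119808/(2*245*57579) = -1*4712448/4702285 = -4712448/4702285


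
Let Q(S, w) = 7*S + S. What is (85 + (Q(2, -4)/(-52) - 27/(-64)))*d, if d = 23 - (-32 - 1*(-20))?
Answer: 2478525/832 ≈ 2979.0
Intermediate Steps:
Q(S, w) = 8*S
d = 35 (d = 23 - (-32 + 20) = 23 - 1*(-12) = 23 + 12 = 35)
(85 + (Q(2, -4)/(-52) - 27/(-64)))*d = (85 + ((8*2)/(-52) - 27/(-64)))*35 = (85 + (16*(-1/52) - 27*(-1/64)))*35 = (85 + (-4/13 + 27/64))*35 = (85 + 95/832)*35 = (70815/832)*35 = 2478525/832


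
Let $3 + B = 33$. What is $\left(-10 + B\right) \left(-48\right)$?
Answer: $-960$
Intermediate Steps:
$B = 30$ ($B = -3 + 33 = 30$)
$\left(-10 + B\right) \left(-48\right) = \left(-10 + 30\right) \left(-48\right) = 20 \left(-48\right) = -960$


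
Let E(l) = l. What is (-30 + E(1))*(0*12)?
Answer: 0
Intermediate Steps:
(-30 + E(1))*(0*12) = (-30 + 1)*(0*12) = -29*0 = 0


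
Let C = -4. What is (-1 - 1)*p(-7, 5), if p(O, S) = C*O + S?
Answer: -66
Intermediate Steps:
p(O, S) = S - 4*O (p(O, S) = -4*O + S = S - 4*O)
(-1 - 1)*p(-7, 5) = (-1 - 1)*(5 - 4*(-7)) = -2*(5 + 28) = -2*33 = -66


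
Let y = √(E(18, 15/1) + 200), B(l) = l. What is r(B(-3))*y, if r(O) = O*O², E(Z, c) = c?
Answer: -27*√215 ≈ -395.90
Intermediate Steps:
y = √215 (y = √(15/1 + 200) = √(15*1 + 200) = √(15 + 200) = √215 ≈ 14.663)
r(O) = O³
r(B(-3))*y = (-3)³*√215 = -27*√215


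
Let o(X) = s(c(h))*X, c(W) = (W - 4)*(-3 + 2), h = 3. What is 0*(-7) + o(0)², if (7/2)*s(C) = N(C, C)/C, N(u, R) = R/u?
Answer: 0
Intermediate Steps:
c(W) = 4 - W (c(W) = (-4 + W)*(-1) = 4 - W)
s(C) = 2/(7*C) (s(C) = 2*((C/C)/C)/7 = 2*(1/C)/7 = 2/(7*C))
o(X) = 2*X/7 (o(X) = (2/(7*(4 - 1*3)))*X = (2/(7*(4 - 3)))*X = ((2/7)/1)*X = ((2/7)*1)*X = 2*X/7)
0*(-7) + o(0)² = 0*(-7) + ((2/7)*0)² = 0 + 0² = 0 + 0 = 0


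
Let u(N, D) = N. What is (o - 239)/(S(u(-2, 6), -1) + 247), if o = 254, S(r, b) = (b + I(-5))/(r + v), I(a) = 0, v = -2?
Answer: 60/989 ≈ 0.060667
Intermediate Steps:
S(r, b) = b/(-2 + r) (S(r, b) = (b + 0)/(r - 2) = b/(-2 + r))
(o - 239)/(S(u(-2, 6), -1) + 247) = (254 - 239)/(-1/(-2 - 2) + 247) = 15/(-1/(-4) + 247) = 15/(-1*(-1/4) + 247) = 15/(1/4 + 247) = 15/(989/4) = 15*(4/989) = 60/989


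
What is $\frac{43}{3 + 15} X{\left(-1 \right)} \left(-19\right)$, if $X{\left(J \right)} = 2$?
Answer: $- \frac{817}{9} \approx -90.778$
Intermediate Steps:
$\frac{43}{3 + 15} X{\left(-1 \right)} \left(-19\right) = \frac{43}{3 + 15} \cdot 2 \left(-19\right) = \frac{43}{18} \cdot 2 \left(-19\right) = \frac{43}{9} \left(-19\right) = - \frac{817}{9}$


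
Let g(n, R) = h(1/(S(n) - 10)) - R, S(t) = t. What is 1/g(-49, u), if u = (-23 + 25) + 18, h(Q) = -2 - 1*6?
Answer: -1/28 ≈ -0.035714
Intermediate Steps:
h(Q) = -8 (h(Q) = -2 - 6 = -8)
u = 20 (u = 2 + 18 = 20)
g(n, R) = -8 - R
1/g(-49, u) = 1/(-8 - 1*20) = 1/(-8 - 20) = 1/(-28) = -1/28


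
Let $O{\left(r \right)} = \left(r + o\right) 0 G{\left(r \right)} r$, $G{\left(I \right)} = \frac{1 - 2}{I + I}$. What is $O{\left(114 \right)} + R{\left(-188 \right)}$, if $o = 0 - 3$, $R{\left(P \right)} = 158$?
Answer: $158$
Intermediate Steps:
$o = -3$
$G{\left(I \right)} = - \frac{1}{2 I}$
$O{\left(r \right)} = 0$ ($O{\left(r \right)} = \left(r - 3\right) 0 \left(- \frac{1}{2 r}\right) r = \left(-3 + r\right) 0 r = \left(-3 + r\right) 0 = 0$)
$O{\left(114 \right)} + R{\left(-188 \right)} = 0 + 158 = 158$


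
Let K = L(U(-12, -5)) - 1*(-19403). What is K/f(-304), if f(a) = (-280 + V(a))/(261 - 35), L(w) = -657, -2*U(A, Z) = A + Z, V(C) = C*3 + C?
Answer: -1059149/374 ≈ -2831.9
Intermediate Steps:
V(C) = 4*C (V(C) = 3*C + C = 4*C)
U(A, Z) = -A/2 - Z/2 (U(A, Z) = -(A + Z)/2 = -A/2 - Z/2)
f(a) = -140/113 + 2*a/113 (f(a) = (-280 + 4*a)/(261 - 35) = (-280 + 4*a)/226 = (-280 + 4*a)*(1/226) = -140/113 + 2*a/113)
K = 18746 (K = -657 - 1*(-19403) = -657 + 19403 = 18746)
K/f(-304) = 18746/(-140/113 + (2/113)*(-304)) = 18746/(-140/113 - 608/113) = 18746/(-748/113) = 18746*(-113/748) = -1059149/374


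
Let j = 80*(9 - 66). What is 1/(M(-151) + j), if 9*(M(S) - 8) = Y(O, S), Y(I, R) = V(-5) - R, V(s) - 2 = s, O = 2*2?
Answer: -9/40820 ≈ -0.00022048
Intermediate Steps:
O = 4
V(s) = 2 + s
Y(I, R) = -3 - R (Y(I, R) = (2 - 5) - R = -3 - R)
M(S) = 23/3 - S/9 (M(S) = 8 + (-3 - S)/9 = 8 + (-⅓ - S/9) = 23/3 - S/9)
j = -4560 (j = 80*(-57) = -4560)
1/(M(-151) + j) = 1/((23/3 - ⅑*(-151)) - 4560) = 1/((23/3 + 151/9) - 4560) = 1/(220/9 - 4560) = 1/(-40820/9) = -9/40820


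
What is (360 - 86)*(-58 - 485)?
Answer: -148782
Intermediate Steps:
(360 - 86)*(-58 - 485) = 274*(-543) = -148782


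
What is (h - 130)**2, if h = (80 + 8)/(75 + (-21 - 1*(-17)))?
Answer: 83576164/5041 ≈ 16579.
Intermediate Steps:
h = 88/71 (h = 88/(75 + (-21 + 17)) = 88/(75 - 4) = 88/71 ≈ 1.2394)
(h - 130)**2 = (88/71 - 130)**2 = (-9142/71)**2 = 83576164/5041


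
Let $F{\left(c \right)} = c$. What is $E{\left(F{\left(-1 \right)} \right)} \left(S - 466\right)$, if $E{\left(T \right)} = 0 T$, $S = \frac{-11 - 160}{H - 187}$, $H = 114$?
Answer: $0$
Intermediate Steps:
$S = \frac{171}{73}$ ($S = \frac{-11 - 160}{114 - 187} = - \frac{171}{-73} = \left(-171\right) \left(- \frac{1}{73}\right) = \frac{171}{73} \approx 2.3425$)
$E{\left(T \right)} = 0$
$E{\left(F{\left(-1 \right)} \right)} \left(S - 466\right) = 0 \left(\frac{171}{73} - 466\right) = 0 \left(- \frac{33847}{73}\right) = 0$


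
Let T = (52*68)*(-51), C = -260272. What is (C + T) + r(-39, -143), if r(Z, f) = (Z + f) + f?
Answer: -440933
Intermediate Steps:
r(Z, f) = Z + 2*f
T = -180336 (T = 3536*(-51) = -180336)
(C + T) + r(-39, -143) = (-260272 - 180336) + (-39 + 2*(-143)) = -440608 + (-39 - 286) = -440608 - 325 = -440933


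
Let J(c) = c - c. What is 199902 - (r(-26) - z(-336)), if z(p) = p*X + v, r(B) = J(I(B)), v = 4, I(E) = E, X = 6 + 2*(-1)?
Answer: 198562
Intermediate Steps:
X = 4 (X = 6 - 2 = 4)
J(c) = 0
r(B) = 0
z(p) = 4 + 4*p (z(p) = p*4 + 4 = 4*p + 4 = 4 + 4*p)
199902 - (r(-26) - z(-336)) = 199902 - (0 - (4 + 4*(-336))) = 199902 - (0 - (4 - 1344)) = 199902 - (0 - 1*(-1340)) = 199902 - (0 + 1340) = 199902 - 1*1340 = 199902 - 1340 = 198562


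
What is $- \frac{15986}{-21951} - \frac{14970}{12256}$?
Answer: $- \frac{66341027}{134515728} \approx -0.49318$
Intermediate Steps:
$- \frac{15986}{-21951} - \frac{14970}{12256} = \left(-15986\right) \left(- \frac{1}{21951}\right) - \frac{7485}{6128} = \frac{15986}{21951} - \frac{7485}{6128} = - \frac{66341027}{134515728}$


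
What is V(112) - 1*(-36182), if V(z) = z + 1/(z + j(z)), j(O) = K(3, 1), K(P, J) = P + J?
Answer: 4210105/116 ≈ 36294.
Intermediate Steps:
K(P, J) = J + P
j(O) = 4 (j(O) = 1 + 3 = 4)
V(z) = z + 1/(4 + z) (V(z) = z + 1/(z + 4) = z + 1/(4 + z))
V(112) - 1*(-36182) = (1 + 112² + 4*112)/(4 + 112) - 1*(-36182) = (1 + 12544 + 448)/116 + 36182 = (1/116)*12993 + 36182 = 12993/116 + 36182 = 4210105/116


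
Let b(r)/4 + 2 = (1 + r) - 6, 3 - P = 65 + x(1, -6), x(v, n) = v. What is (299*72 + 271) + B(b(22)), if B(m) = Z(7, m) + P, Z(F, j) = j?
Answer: 21796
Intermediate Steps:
P = -63 (P = 3 - (65 + 1) = 3 - 1*66 = 3 - 66 = -63)
b(r) = -28 + 4*r (b(r) = -8 + 4*((1 + r) - 6) = -8 + 4*(-5 + r) = -8 + (-20 + 4*r) = -28 + 4*r)
B(m) = -63 + m (B(m) = m - 63 = -63 + m)
(299*72 + 271) + B(b(22)) = (299*72 + 271) + (-63 + (-28 + 4*22)) = (21528 + 271) + (-63 + (-28 + 88)) = 21799 + (-63 + 60) = 21799 - 3 = 21796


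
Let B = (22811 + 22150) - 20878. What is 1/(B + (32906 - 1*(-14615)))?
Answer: 1/71604 ≈ 1.3966e-5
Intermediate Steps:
B = 24083 (B = 44961 - 20878 = 24083)
1/(B + (32906 - 1*(-14615))) = 1/(24083 + (32906 - 1*(-14615))) = 1/(24083 + (32906 + 14615)) = 1/(24083 + 47521) = 1/71604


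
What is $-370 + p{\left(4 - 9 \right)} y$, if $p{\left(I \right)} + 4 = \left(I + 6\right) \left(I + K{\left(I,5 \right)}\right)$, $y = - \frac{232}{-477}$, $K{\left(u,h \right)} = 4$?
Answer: $- \frac{177650}{477} \approx -372.43$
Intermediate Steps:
$y = \frac{232}{477}$ ($y = \left(-232\right) \left(- \frac{1}{477}\right) = \frac{232}{477} \approx 0.48637$)
$p{\left(I \right)} = -4 + \left(4 + I\right) \left(6 + I\right)$ ($p{\left(I \right)} = -4 + \left(I + 6\right) \left(I + 4\right) = -4 + \left(6 + I\right) \left(4 + I\right) = -4 + \left(4 + I\right) \left(6 + I\right)$)
$-370 + p{\left(4 - 9 \right)} y = -370 + \left(20 + \left(4 - 9\right)^{2} + 10 \left(4 - 9\right)\right) \frac{232}{477} = -370 + \left(20 + \left(-5\right)^{2} + 10 \left(-5\right)\right) \frac{232}{477} = -370 + \left(20 + 25 - 50\right) \frac{232}{477} = -370 - \frac{1160}{477} = - \frac{177650}{477}$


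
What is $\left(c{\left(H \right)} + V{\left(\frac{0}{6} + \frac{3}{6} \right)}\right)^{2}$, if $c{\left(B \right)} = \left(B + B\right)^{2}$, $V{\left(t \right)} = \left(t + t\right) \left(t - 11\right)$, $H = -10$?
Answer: $\frac{606841}{4} \approx 1.5171 \cdot 10^{5}$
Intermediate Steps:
$V{\left(t \right)} = 2 t \left(-11 + t\right)$
$c{\left(B \right)} = 4 B^{2}$ ($c{\left(B \right)} = \left(2 B\right)^{2} = 4 B^{2}$)
$\left(c{\left(H \right)} + V{\left(\frac{0}{6} + \frac{3}{6} \right)}\right)^{2} = \left(4 \left(-10\right)^{2} + 2 \left(\frac{0}{6} + \frac{3}{6}\right) \left(-11 + \left(\frac{0}{6} + \frac{3}{6}\right)\right)\right)^{2} = \left(4 \cdot 100 + 2 \left(0 \cdot \frac{1}{6} + 3 \cdot \frac{1}{6}\right) \left(-11 + \left(0 \cdot \frac{1}{6} + 3 \cdot \frac{1}{6}\right)\right)\right)^{2} = \left(400 + 2 \left(0 + \frac{1}{2}\right) \left(-11 + \left(0 + \frac{1}{2}\right)\right)\right)^{2} = \left(400 + 2 \cdot \frac{1}{2} \left(-11 + \frac{1}{2}\right)\right)^{2} = \left(400 + 2 \cdot \frac{1}{2} \left(- \frac{21}{2}\right)\right)^{2} = \left(400 - \frac{21}{2}\right)^{2} = \left(\frac{779}{2}\right)^{2} = \frac{606841}{4}$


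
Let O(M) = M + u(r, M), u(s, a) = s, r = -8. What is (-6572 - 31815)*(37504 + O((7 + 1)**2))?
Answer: -1441815720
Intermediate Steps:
O(M) = -8 + M (O(M) = M - 8 = -8 + M)
(-6572 - 31815)*(37504 + O((7 + 1)**2)) = (-6572 - 31815)*(37504 + (-8 + (7 + 1)**2)) = -38387*(37504 + (-8 + 8**2)) = -38387*(37504 + (-8 + 64)) = -38387*(37504 + 56) = -38387*37560 = -1441815720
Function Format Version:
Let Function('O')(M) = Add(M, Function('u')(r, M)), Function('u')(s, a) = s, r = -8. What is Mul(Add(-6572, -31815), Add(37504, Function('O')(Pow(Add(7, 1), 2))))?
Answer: -1441815720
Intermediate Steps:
Function('O')(M) = Add(-8, M) (Function('O')(M) = Add(M, -8) = Add(-8, M))
Mul(Add(-6572, -31815), Add(37504, Function('O')(Pow(Add(7, 1), 2)))) = Mul(Add(-6572, -31815), Add(37504, Add(-8, Pow(Add(7, 1), 2)))) = Mul(-38387, Add(37504, Add(-8, Pow(8, 2)))) = Mul(-38387, Add(37504, Add(-8, 64))) = Mul(-38387, Add(37504, 56)) = Mul(-38387, 37560) = -1441815720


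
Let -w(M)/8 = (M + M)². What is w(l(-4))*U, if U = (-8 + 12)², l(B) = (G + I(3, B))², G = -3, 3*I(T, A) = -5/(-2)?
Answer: -913952/81 ≈ -11283.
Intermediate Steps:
I(T, A) = ⅚ (I(T, A) = (-5/(-2))/3 = (-5*(-½))/3 = (⅓)*(5/2) = ⅚)
l(B) = 169/36 (l(B) = (-3 + ⅚)² = (-13/6)² = 169/36)
U = 16 (U = 4² = 16)
w(M) = -32*M² (w(M) = -8*(M + M)² = -8*4*M² = -32*M²)
w(l(-4))*U = -32*(169/36)²*16 = -32*28561/1296*16 = -57122/81*16 = -913952/81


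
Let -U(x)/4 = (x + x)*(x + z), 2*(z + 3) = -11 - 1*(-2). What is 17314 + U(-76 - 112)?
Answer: -276718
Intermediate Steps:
z = -15/2 (z = -3 + (-11 - 1*(-2))/2 = -3 + (-11 + 2)/2 = -3 + (½)*(-9) = -3 - 9/2 = -15/2 ≈ -7.5000)
U(x) = -8*x*(-15/2 + x) (U(x) = -4*(x + x)*(x - 15/2) = -4*2*x*(-15/2 + x) = -8*x*(-15/2 + x))
17314 + U(-76 - 112) = 17314 + 4*(-76 - 112)*(15 - 2*(-76 - 112)) = 17314 + 4*(-188)*(15 - 2*(-188)) = 17314 + 4*(-188)*(15 + 376) = 17314 + 4*(-188)*391 = 17314 - 294032 = -276718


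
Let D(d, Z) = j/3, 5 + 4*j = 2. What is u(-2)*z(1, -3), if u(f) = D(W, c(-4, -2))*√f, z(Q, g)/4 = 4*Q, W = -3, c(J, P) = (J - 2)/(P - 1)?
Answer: -4*I*√2 ≈ -5.6569*I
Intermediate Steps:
j = -¾ (j = -5/4 + (¼)*2 = -5/4 + ½ = -¾ ≈ -0.75000)
c(J, P) = (-2 + J)/(-1 + P)
z(Q, g) = 16*Q (z(Q, g) = 4*(4*Q) = 16*Q)
D(d, Z) = -¼ (D(d, Z) = -¾/3 = -¾*⅓ = -¼)
u(f) = -√f/4
u(-2)*z(1, -3) = (-I*√2/4)*(16*1) = -I*√2/4*16 = -4*I*√2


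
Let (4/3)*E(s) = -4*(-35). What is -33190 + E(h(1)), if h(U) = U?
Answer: -33085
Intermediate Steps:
E(s) = 105 (E(s) = 3*(-4*(-35))/4 = (3/4)*140 = 105)
-33190 + E(h(1)) = -33190 + 105 = -33085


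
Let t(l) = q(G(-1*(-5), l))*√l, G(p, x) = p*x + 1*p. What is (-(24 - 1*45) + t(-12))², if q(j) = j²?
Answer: -109807059 + 254100*I*√3 ≈ -1.0981e+8 + 4.4011e+5*I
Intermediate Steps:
G(p, x) = p + p*x (G(p, x) = p*x + p = p + p*x)
t(l) = √l*(5 + 5*l)² (t(l) = ((-1*(-5))*(1 + l))²*√l = (5*(1 + l))²*√l = (5 + 5*l)²*√l = √l*(5 + 5*l)²)
(-(24 - 1*45) + t(-12))² = (-(24 - 1*45) + 25*√(-12)*(1 - 12)²)² = (-(24 - 45) + 25*(2*I*√3)*(-11)²)² = (-1*(-21) + 25*(2*I*√3)*121)² = (21 + 6050*I*√3)²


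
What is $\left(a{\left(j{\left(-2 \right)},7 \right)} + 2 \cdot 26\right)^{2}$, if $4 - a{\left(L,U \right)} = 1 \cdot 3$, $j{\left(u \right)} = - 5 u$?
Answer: $2809$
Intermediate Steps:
$a{\left(L,U \right)} = 1$ ($a{\left(L,U \right)} = 4 - 1 \cdot 3 = 4 - 3 = 1$)
$\left(a{\left(j{\left(-2 \right)},7 \right)} + 2 \cdot 26\right)^{2} = \left(1 + 2 \cdot 26\right)^{2} = \left(1 + 52\right)^{2} = 53^{2} = 2809$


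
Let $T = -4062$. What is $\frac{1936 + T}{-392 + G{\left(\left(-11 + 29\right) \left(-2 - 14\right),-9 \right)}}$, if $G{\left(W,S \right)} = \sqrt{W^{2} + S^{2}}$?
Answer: $\frac{833392}{70639} + \frac{95670 \sqrt{41}}{70639} \approx 20.47$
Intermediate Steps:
$G{\left(W,S \right)} = \sqrt{S^{2} + W^{2}}$
$\frac{1936 + T}{-392 + G{\left(\left(-11 + 29\right) \left(-2 - 14\right),-9 \right)}} = \frac{1936 - 4062}{-392 + \sqrt{\left(-9\right)^{2} + \left(\left(-11 + 29\right) \left(-2 - 14\right)\right)^{2}}} = - \frac{2126}{-392 + \sqrt{81 + \left(18 \left(-16\right)\right)^{2}}} = - \frac{2126}{-392 + \sqrt{81 + \left(-288\right)^{2}}} = - \frac{2126}{-392 + \sqrt{81 + 82944}} = - \frac{2126}{-392 + \sqrt{83025}} = - \frac{2126}{-392 + 45 \sqrt{41}}$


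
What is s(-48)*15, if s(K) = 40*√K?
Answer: 2400*I*√3 ≈ 4156.9*I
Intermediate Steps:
s(-48)*15 = (40*√(-48))*15 = (40*(4*I*√3))*15 = (160*I*√3)*15 = 2400*I*√3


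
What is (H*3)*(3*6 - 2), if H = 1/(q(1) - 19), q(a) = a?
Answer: -8/3 ≈ -2.6667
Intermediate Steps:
H = -1/18 (H = 1/(1 - 19) = 1/(-18) = -1/18 ≈ -0.055556)
(H*3)*(3*6 - 2) = (-1/18*3)*(3*6 - 2) = -(18 - 2)/6 = -⅙*16 = -8/3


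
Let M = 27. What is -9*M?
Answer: -243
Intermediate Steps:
-9*M = -9*27 = -243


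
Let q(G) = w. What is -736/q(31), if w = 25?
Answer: -736/25 ≈ -29.440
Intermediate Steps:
q(G) = 25
-736/q(31) = -736/25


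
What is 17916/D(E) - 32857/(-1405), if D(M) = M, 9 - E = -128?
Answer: 29673389/192485 ≈ 154.16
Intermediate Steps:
E = 137 (E = 9 - 1*(-128) = 9 + 128 = 137)
17916/D(E) - 32857/(-1405) = 17916/137 - 32857/(-1405) = 17916*(1/137) - 32857*(-1/1405) = 17916/137 + 32857/1405 = 29673389/192485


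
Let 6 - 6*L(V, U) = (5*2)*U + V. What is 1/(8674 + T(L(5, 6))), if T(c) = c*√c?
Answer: 1873584/16251672995 + 354*I*√354/16251672995 ≈ 0.00011529 + 4.0983e-7*I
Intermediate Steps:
L(V, U) = 1 - 5*U/3 - V/6 (L(V, U) = 1 - ((5*2)*U + V)/6 = 1 - (10*U + V)/6 = 1 - (V + 10*U)/6 = 1 + (-5*U/3 - V/6) = 1 - 5*U/3 - V/6)
T(c) = c^(3/2)
1/(8674 + T(L(5, 6))) = 1/(8674 + (1 - 5/3*6 - ⅙*5)^(3/2)) = 1/(8674 + (1 - 10 - ⅚)^(3/2)) = 1/(8674 + (-59/6)^(3/2)) = 1/(8674 - 59*I*√354/36)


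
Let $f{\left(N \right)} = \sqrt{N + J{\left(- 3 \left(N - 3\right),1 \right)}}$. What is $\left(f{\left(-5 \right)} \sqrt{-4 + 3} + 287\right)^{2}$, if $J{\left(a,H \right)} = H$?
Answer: $81225$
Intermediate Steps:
$f{\left(N \right)} = \sqrt{1 + N}$ ($f{\left(N \right)} = \sqrt{N + 1} = \sqrt{1 + N}$)
$\left(f{\left(-5 \right)} \sqrt{-4 + 3} + 287\right)^{2} = \left(\sqrt{1 - 5} \sqrt{-4 + 3} + 287\right)^{2} = \left(\sqrt{-4} \sqrt{-1} + 287\right)^{2} = \left(2 i i + 287\right)^{2} = \left(-2 + 287\right)^{2} = 285^{2} = 81225$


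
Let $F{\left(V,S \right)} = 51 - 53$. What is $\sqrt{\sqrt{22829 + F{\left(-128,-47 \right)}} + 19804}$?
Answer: $\sqrt{19804 + \sqrt{22827}} \approx 141.26$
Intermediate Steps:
$F{\left(V,S \right)} = -2$ ($F{\left(V,S \right)} = 51 - 53 = -2$)
$\sqrt{\sqrt{22829 + F{\left(-128,-47 \right)}} + 19804} = \sqrt{\sqrt{22829 - 2} + 19804} = \sqrt{\sqrt{22827} + 19804} = \sqrt{19804 + \sqrt{22827}}$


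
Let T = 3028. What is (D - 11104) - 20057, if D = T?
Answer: -28133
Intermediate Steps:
D = 3028
(D - 11104) - 20057 = (3028 - 11104) - 20057 = -8076 - 20057 = -28133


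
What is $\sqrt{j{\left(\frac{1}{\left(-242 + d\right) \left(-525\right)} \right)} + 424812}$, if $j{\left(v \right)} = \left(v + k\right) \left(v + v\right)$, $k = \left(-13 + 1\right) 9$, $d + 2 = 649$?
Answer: $\frac{\sqrt{19205491696114502}}{212625} \approx 651.78$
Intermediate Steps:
$d = 647$ ($d = -2 + 649 = 647$)
$k = -108$ ($k = \left(-12\right) 9 = -108$)
$j{\left(v \right)} = 2 v \left(-108 + v\right)$ ($j{\left(v \right)} = \left(v - 108\right) \left(v + v\right) = \left(-108 + v\right) 2 v = 2 v \left(-108 + v\right)$)
$\sqrt{j{\left(\frac{1}{\left(-242 + d\right) \left(-525\right)} \right)} + 424812} = \sqrt{2 \frac{1}{\left(-242 + 647\right) \left(-525\right)} \left(-108 + \frac{1}{\left(-242 + 647\right) \left(-525\right)}\right) + 424812} = \sqrt{2 \cdot \frac{1}{405} \left(- \frac{1}{525}\right) \left(-108 + \frac{1}{405} \left(- \frac{1}{525}\right)\right) + 424812} = \sqrt{2 \left(- \frac{1}{212625}\right) \left(-108 - \frac{1}{212625}\right) + 424812} = \sqrt{2 \left(- \frac{1}{212625}\right) \left(- \frac{22963501}{212625}\right) + 424812} = \sqrt{\frac{45927002}{45209390625} + 424812} = \sqrt{\frac{19205491696114502}{45209390625}} = \frac{\sqrt{19205491696114502}}{212625}$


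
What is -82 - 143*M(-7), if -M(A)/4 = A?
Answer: -4086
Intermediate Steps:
M(A) = -4*A
-82 - 143*M(-7) = -82 - (-572)*(-7) = -82 - 143*28 = -82 - 4004 = -4086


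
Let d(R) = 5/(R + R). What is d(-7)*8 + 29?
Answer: 183/7 ≈ 26.143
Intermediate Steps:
d(R) = 5/(2*R) (d(R) = 5/((2*R)) = 5*(1/(2*R)) = 5/(2*R))
d(-7)*8 + 29 = ((5/2)/(-7))*8 + 29 = ((5/2)*(-⅐))*8 + 29 = -5/14*8 + 29 = -20/7 + 29 = 183/7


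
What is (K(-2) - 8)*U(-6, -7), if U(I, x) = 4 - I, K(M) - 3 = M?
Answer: -70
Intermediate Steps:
K(M) = 3 + M
(K(-2) - 8)*U(-6, -7) = ((3 - 2) - 8)*(4 - 1*(-6)) = (1 - 8)*(4 + 6) = -7*10 = -70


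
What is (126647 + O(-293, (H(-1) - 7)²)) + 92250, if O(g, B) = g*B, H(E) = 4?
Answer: 216260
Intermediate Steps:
O(g, B) = B*g
(126647 + O(-293, (H(-1) - 7)²)) + 92250 = (126647 + (4 - 7)²*(-293)) + 92250 = (126647 + (-3)²*(-293)) + 92250 = (126647 + 9*(-293)) + 92250 = (126647 - 2637) + 92250 = 124010 + 92250 = 216260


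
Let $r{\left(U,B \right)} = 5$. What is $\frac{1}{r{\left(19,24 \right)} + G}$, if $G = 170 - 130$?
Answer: $\frac{1}{45} \approx 0.022222$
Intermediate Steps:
$G = 40$
$\frac{1}{r{\left(19,24 \right)} + G} = \frac{1}{5 + 40} = \frac{1}{45}$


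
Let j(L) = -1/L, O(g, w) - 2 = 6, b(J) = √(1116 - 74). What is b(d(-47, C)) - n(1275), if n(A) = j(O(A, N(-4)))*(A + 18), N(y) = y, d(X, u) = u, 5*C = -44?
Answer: 1293/8 + √1042 ≈ 193.91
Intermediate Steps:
C = -44/5 (C = (⅕)*(-44) = -44/5 ≈ -8.8000)
b(J) = √1042
O(g, w) = 8 (O(g, w) = 2 + 6 = 8)
n(A) = -9/4 - A/8 (n(A) = (-1/8)*(A + 18) = (-1*⅛)*(18 + A) = -(18 + A)/8 = -9/4 - A/8)
b(d(-47, C)) - n(1275) = √1042 - (-9/4 - ⅛*1275) = √1042 - (-9/4 - 1275/8) = √1042 - 1*(-1293/8) = √1042 + 1293/8 = 1293/8 + √1042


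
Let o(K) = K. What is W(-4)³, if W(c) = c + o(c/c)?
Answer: -27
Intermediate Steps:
W(c) = 1 + c (W(c) = c + c/c = c + 1 = 1 + c)
W(-4)³ = (1 - 4)³ = (-3)³ = -27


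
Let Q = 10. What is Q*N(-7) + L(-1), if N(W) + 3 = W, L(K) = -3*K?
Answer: -97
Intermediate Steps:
N(W) = -3 + W
Q*N(-7) + L(-1) = 10*(-3 - 7) - 3*(-1) = 10*(-10) + 3 = -100 + 3 = -97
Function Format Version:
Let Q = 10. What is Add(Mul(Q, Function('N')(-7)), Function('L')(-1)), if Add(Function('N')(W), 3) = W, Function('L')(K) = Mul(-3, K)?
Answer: -97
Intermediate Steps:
Function('N')(W) = Add(-3, W)
Add(Mul(Q, Function('N')(-7)), Function('L')(-1)) = Add(Mul(10, Add(-3, -7)), Mul(-3, -1)) = Add(Mul(10, -10), 3) = Add(-100, 3) = -97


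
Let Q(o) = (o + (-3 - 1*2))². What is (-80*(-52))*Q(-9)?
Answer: 815360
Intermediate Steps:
Q(o) = (-5 + o)² (Q(o) = (o + (-3 - 2))² = (o - 5)² = (-5 + o)²)
(-80*(-52))*Q(-9) = (-80*(-52))*(-5 - 9)² = 4160*(-14)² = 4160*196 = 815360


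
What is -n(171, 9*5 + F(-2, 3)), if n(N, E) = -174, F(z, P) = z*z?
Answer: 174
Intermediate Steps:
F(z, P) = z²
-n(171, 9*5 + F(-2, 3)) = -1*(-174) = 174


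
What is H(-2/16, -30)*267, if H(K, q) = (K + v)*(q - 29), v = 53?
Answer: -6663519/8 ≈ -8.3294e+5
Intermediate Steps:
H(K, q) = (-29 + q)*(53 + K) (H(K, q) = (K + 53)*(q - 29) = (53 + K)*(-29 + q) = (-29 + q)*(53 + K))
H(-2/16, -30)*267 = (-1537 - (-58)/16 + 53*(-30) - 2/16*(-30))*267 = (-1537 - (-58)/16 - 1590 - 2*1/16*(-30))*267 = (-1537 - 29*(-⅛) - 1590 - ⅛*(-30))*267 = (-1537 + 29/8 - 1590 + 15/4)*267 = -24957/8*267 = -6663519/8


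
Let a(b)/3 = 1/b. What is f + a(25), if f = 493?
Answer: 12328/25 ≈ 493.12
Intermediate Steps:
a(b) = 3/b
f + a(25) = 493 + 3/25 = 12328/25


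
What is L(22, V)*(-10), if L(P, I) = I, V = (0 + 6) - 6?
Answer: 0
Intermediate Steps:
V = 0 (V = 6 - 6 = 0)
L(22, V)*(-10) = 0*(-10) = 0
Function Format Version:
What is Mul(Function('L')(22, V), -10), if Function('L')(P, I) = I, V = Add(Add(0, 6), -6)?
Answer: 0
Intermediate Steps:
V = 0 (V = Add(6, -6) = 0)
Mul(Function('L')(22, V), -10) = Mul(0, -10) = 0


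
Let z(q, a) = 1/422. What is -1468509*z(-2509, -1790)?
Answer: -1468509/422 ≈ -3479.9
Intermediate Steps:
z(q, a) = 1/422
-1468509*z(-2509, -1790) = -1468509/(1/(1/422)) = -1468509/422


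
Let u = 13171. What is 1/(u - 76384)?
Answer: -1/63213 ≈ -1.5820e-5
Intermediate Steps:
1/(u - 76384) = 1/(13171 - 76384) = 1/(-63213) = -1/63213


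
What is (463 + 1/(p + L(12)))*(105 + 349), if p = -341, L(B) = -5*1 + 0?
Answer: 36364719/173 ≈ 2.1020e+5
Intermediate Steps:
L(B) = -5 (L(B) = -5 + 0 = -5)
(463 + 1/(p + L(12)))*(105 + 349) = (463 + 1/(-341 - 5))*(105 + 349) = (463 + 1/(-346))*454 = (463 - 1/346)*454 = (160197/346)*454 = 36364719/173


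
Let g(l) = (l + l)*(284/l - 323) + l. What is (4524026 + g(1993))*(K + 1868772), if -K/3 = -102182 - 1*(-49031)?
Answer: 6569641851525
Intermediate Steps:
K = 159453 (K = -3*(-102182 - 1*(-49031)) = -3*(-102182 + 49031) = -3*(-53151) = 159453)
g(l) = l + 2*l*(-323 + 284/l) (g(l) = (2*l)*(-323 + 284/l) + l = 2*l*(-323 + 284/l) + l = l + 2*l*(-323 + 284/l))
(4524026 + g(1993))*(K + 1868772) = (4524026 + (568 - 645*1993))*(159453 + 1868772) = (4524026 + (568 - 1285485))*2028225 = (4524026 - 1284917)*2028225 = 3239109*2028225 = 6569641851525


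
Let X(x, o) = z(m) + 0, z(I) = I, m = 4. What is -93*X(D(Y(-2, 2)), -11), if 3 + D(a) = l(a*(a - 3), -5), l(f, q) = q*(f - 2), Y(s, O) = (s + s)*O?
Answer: -372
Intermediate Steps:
Y(s, O) = 2*O*s (Y(s, O) = (2*s)*O = 2*O*s)
l(f, q) = q*(-2 + f)
D(a) = 7 - 5*a*(-3 + a) (D(a) = -3 - 5*(-2 + a*(a - 3)) = -3 - 5*(-2 + a*(-3 + a)) = -3 + (10 - 5*a*(-3 + a)) = 7 - 5*a*(-3 + a))
X(x, o) = 4 (X(x, o) = 4 + 0 = 4)
-93*X(D(Y(-2, 2)), -11) = -93*4 = -372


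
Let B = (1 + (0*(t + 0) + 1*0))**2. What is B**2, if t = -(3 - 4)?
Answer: 1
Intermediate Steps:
t = 1 (t = -1*(-1) = 1)
B = 1 (B = (1 + (0*(1 + 0) + 1*0))**2 = (1 + (0*1 + 0))**2 = (1 + (0 + 0))**2 = (1 + 0)**2 = 1**2 = 1)
B**2 = 1**2 = 1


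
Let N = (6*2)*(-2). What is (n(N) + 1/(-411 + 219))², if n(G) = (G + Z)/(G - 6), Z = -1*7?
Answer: 108241/102400 ≈ 1.0570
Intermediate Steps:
Z = -7
N = -24 (N = 12*(-2) = -24)
n(G) = (-7 + G)/(-6 + G) (n(G) = (G - 7)/(G - 6) = (-7 + G)/(-6 + G))
(n(N) + 1/(-411 + 219))² = ((-7 - 24)/(-6 - 24) + 1/(-411 + 219))² = (-31/(-30) + 1/(-192))² = (-1/30*(-31) - 1/192)² = (31/30 - 1/192)² = (329/320)² = 108241/102400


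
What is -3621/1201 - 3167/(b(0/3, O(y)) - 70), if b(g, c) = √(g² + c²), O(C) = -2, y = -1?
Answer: 3557339/81668 ≈ 43.559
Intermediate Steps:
b(g, c) = √(c² + g²)
-3621/1201 - 3167/(b(0/3, O(y)) - 70) = -3621/1201 - 3167/(√((-2)² + (0/3)²) - 70) = -3621*1/1201 - 3167/(√(4 + (0*(⅓))²) - 70) = -3621/1201 - 3167/(√(4 + 0²) - 70) = -3621/1201 - 3167/(√(4 + 0) - 70) = -3621/1201 - 3167/(√4 - 70) = -3621/1201 - 3167/(2 - 70) = -3621/1201 - 3167/(-68) = -3621/1201 - 3167*(-1/68) = -3621/1201 + 3167/68 = 3557339/81668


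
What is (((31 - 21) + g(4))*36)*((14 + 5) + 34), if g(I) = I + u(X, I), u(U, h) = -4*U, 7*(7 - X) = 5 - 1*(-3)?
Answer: -125928/7 ≈ -17990.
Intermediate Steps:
X = 41/7 (X = 7 - (5 - 1*(-3))/7 = 7 - (5 + 3)/7 = 7 - ⅐*8 = 7 - 8/7 = 41/7 ≈ 5.8571)
g(I) = -164/7 + I (g(I) = I - 4*41/7 = I - 164/7 = -164/7 + I)
(((31 - 21) + g(4))*36)*((14 + 5) + 34) = (((31 - 21) + (-164/7 + 4))*36)*((14 + 5) + 34) = ((10 - 136/7)*36)*(19 + 34) = -66/7*36*53 = -2376/7*53 = -125928/7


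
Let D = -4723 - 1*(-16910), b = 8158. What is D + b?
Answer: 20345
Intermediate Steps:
D = 12187 (D = -4723 + 16910 = 12187)
D + b = 12187 + 8158 = 20345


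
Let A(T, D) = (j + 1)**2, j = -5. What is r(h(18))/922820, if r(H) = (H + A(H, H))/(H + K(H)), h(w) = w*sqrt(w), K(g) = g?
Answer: 1/1845640 + sqrt(2)/12458070 ≈ 6.5534e-7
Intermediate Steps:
A(T, D) = 16 (A(T, D) = (-5 + 1)**2 = (-4)**2 = 16)
h(w) = w**(3/2)
r(H) = (16 + H)/(2*H) (r(H) = (H + 16)/(H + H) = (16 + H)/((2*H)) = (16 + H)*(1/(2*H)) = (16 + H)/(2*H))
r(h(18))/922820 = ((16 + 18**(3/2))/(2*(18**(3/2))))/922820 = ((16 + 54*sqrt(2))/(2*((54*sqrt(2)))))*(1/922820) = ((sqrt(2)/108)*(16 + 54*sqrt(2))/2)*(1/922820) = (sqrt(2)*(16 + 54*sqrt(2))/216)*(1/922820) = sqrt(2)*(16 + 54*sqrt(2))/199329120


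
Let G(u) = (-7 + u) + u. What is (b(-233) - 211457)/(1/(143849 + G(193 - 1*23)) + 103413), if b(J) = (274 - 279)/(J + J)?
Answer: -645797449917/315827118901 ≈ -2.0448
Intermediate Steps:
G(u) = -7 + 2*u
b(J) = -5/(2*J) (b(J) = -5*1/(2*J) = -5/(2*J))
(b(-233) - 211457)/(1/(143849 + G(193 - 1*23)) + 103413) = (-5/2/(-233) - 211457)/(1/(143849 + (-7 + 2*(193 - 1*23))) + 103413) = (-5/2*(-1/233) - 211457)/(1/(143849 + (-7 + 2*(193 - 23))) + 103413) = (5/466 - 211457)/(1/(143849 + (-7 + 2*170)) + 103413) = -98538957/(466*(1/(143849 + (-7 + 340)) + 103413)) = -98538957/(466*(1/(143849 + 333) + 103413)) = -98538957/(466*(1/144182 + 103413)) = -98538957/(466*14910293167/144182) = -98538957/466*144182/14910293167 = -645797449917/315827118901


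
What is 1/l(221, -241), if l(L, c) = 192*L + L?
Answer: 1/42653 ≈ 2.3445e-5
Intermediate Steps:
l(L, c) = 193*L
1/l(221, -241) = 1/(193*221) = 1/42653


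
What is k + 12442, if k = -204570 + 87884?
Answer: -104244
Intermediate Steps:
k = -116686
k + 12442 = -116686 + 12442 = -104244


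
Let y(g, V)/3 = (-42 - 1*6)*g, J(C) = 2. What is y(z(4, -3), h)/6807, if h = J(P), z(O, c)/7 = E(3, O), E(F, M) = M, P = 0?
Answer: -1344/2269 ≈ -0.59233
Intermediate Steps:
z(O, c) = 7*O
h = 2
y(g, V) = -144*g (y(g, V) = 3*((-42 - 1*6)*g) = 3*((-42 - 6)*g) = 3*(-48*g) = -144*g)
y(z(4, -3), h)/6807 = -1008*4/6807 = -144*28*(1/6807) = -4032*1/6807 = -1344/2269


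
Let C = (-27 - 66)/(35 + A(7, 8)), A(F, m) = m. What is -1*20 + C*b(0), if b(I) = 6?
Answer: -1418/43 ≈ -32.977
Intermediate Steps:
C = -93/43 (C = (-27 - 66)/(35 + 8) = -93/43 ≈ -2.1628)
-1*20 + C*b(0) = -1*20 - 93/43*6 = -20 - 558/43 = -1418/43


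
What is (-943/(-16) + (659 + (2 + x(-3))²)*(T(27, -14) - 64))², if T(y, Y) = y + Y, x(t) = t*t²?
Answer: 1095792333601/256 ≈ 4.2804e+9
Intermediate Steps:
x(t) = t³
T(y, Y) = Y + y
(-943/(-16) + (659 + (2 + x(-3))²)*(T(27, -14) - 64))² = (-943/(-16) + (659 + (2 + (-3)³)²)*((-14 + 27) - 64))² = (-943*(-1/16) + (659 + (2 - 27)²)*(13 - 64))² = (943/16 + (659 + (-25)²)*(-51))² = (943/16 + (659 + 625)*(-51))² = (943/16 + 1284*(-51))² = (943/16 - 65484)² = (-1046801/16)² = 1095792333601/256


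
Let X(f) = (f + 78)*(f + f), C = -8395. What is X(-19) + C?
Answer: -10637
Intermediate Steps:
X(f) = 2*f*(78 + f) (X(f) = (78 + f)*(2*f) = 2*f*(78 + f))
X(-19) + C = 2*(-19)*(78 - 19) - 8395 = 2*(-19)*59 - 8395 = -2242 - 8395 = -10637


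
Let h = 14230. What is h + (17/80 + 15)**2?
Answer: 92553089/6400 ≈ 14461.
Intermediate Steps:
h + (17/80 + 15)**2 = 14230 + (17/80 + 15)**2 = 14230 + (1217/80)**2 = 14230 + 1481089/6400 = 92553089/6400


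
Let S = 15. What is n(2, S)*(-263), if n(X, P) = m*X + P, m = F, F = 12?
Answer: -10257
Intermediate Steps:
m = 12
n(X, P) = P + 12*X (n(X, P) = 12*X + P = P + 12*X)
n(2, S)*(-263) = (15 + 12*2)*(-263) = (15 + 24)*(-263) = 39*(-263) = -10257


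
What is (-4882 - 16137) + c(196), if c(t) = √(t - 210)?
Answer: -21019 + I*√14 ≈ -21019.0 + 3.7417*I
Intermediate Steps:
c(t) = √(-210 + t)
(-4882 - 16137) + c(196) = (-4882 - 16137) + √(-210 + 196) = -21019 + √(-14) = -21019 + I*√14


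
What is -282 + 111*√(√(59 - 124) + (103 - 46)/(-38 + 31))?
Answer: -282 + 111*√(-399 + 49*I*√65)/7 ≈ -139.07 + 347.5*I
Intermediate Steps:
-282 + 111*√(√(59 - 124) + (103 - 46)/(-38 + 31)) = -282 + 111*√(√(-65) + 57/(-7)) = -282 + 111*√(I*√65 + 57*(-⅐)) = -282 + 111*√(I*√65 - 57/7) = -282 + 111*√(-57/7 + I*√65)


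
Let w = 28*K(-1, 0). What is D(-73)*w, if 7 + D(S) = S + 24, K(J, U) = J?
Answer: 1568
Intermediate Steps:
w = -28 (w = 28*(-1) = -28)
D(S) = 17 + S (D(S) = -7 + (S + 24) = -7 + (24 + S) = 17 + S)
D(-73)*w = (17 - 73)*(-28) = -56*(-28) = 1568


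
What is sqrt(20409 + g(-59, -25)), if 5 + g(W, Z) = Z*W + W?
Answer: 2*sqrt(5455) ≈ 147.72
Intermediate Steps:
g(W, Z) = -5 + W + W*Z (g(W, Z) = -5 + (Z*W + W) = -5 + (W*Z + W) = -5 + (W + W*Z) = -5 + W + W*Z)
sqrt(20409 + g(-59, -25)) = sqrt(20409 + (-5 - 59 - 59*(-25))) = sqrt(20409 + (-5 - 59 + 1475)) = sqrt(20409 + 1411) = sqrt(21820) = 2*sqrt(5455)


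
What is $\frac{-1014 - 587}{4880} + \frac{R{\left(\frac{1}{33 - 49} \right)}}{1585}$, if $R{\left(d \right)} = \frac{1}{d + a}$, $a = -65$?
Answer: $- \frac{528340813}{1610385360} \approx -0.32808$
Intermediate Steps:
$R{\left(d \right)} = \frac{1}{-65 + d}$ ($R{\left(d \right)} = \frac{1}{d - 65} = \frac{1}{-65 + d}$)
$\frac{-1014 - 587}{4880} + \frac{R{\left(\frac{1}{33 - 49} \right)}}{1585} = \frac{-1014 - 587}{4880} + \frac{1}{\left(-65 + \frac{1}{33 - 49}\right) 1585} = \left(-1014 - 587\right) \frac{1}{4880} + \frac{1}{-65 + \frac{1}{-16}} \cdot \frac{1}{1585} = \left(-1601\right) \frac{1}{4880} + \frac{1}{-65 - \frac{1}{16}} \cdot \frac{1}{1585} = - \frac{1601}{4880} + \frac{1}{- \frac{1041}{16}} \cdot \frac{1}{1585} = - \frac{1601}{4880} - \frac{16}{1649985} = - \frac{528340813}{1610385360}$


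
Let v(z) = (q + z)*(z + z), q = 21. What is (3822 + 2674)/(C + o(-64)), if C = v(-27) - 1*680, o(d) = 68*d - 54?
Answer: -3248/2381 ≈ -1.3641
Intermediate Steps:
v(z) = 2*z*(21 + z) (v(z) = (21 + z)*(z + z) = (21 + z)*(2*z) = 2*z*(21 + z))
o(d) = -54 + 68*d
C = -356 (C = 2*(-27)*(21 - 27) - 1*680 = 2*(-27)*(-6) - 680 = 324 - 680 = -356)
(3822 + 2674)/(C + o(-64)) = (3822 + 2674)/(-356 + (-54 + 68*(-64))) = 6496/(-356 + (-54 - 4352)) = 6496/(-356 - 4406) = 6496/(-4762) = 6496*(-1/4762) = -3248/2381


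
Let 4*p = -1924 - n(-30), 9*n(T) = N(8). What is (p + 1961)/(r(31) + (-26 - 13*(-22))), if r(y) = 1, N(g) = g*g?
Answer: 13304/2349 ≈ 5.6637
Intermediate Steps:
N(g) = g²
n(T) = 64/9 (n(T) = (⅑)*8² = (⅑)*64 = 64/9)
p = -4345/9 (p = (-1924 - 1*64/9)/4 = (-1924 - 64/9)/4 = (¼)*(-17380/9) = -4345/9 ≈ -482.78)
(p + 1961)/(r(31) + (-26 - 13*(-22))) = (-4345/9 + 1961)/(1 + (-26 - 13*(-22))) = 13304/(9*(1 + (-26 + 286))) = 13304/(9*(1 + 260)) = (13304/9)/261 = (13304/9)*(1/261) = 13304/2349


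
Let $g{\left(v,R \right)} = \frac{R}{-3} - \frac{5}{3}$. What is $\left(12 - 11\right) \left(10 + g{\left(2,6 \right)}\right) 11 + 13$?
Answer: $\frac{248}{3} \approx 82.667$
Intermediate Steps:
$g{\left(v,R \right)} = - \frac{5}{3} - \frac{R}{3}$ ($g{\left(v,R \right)} = R \left(- \frac{1}{3}\right) - \frac{5}{3} = - \frac{R}{3} - \frac{5}{3} = - \frac{5}{3} - \frac{R}{3}$)
$\left(12 - 11\right) \left(10 + g{\left(2,6 \right)}\right) 11 + 13 = \left(12 - 11\right) \left(10 - \frac{11}{3}\right) 11 + 13 = 1 \left(10 - \frac{11}{3}\right) 11 + 13 = 1 \cdot \frac{19}{3} \cdot 11 + 13 = \frac{19}{3} \cdot 11 + 13 = \frac{209}{3} + 13 = \frac{248}{3}$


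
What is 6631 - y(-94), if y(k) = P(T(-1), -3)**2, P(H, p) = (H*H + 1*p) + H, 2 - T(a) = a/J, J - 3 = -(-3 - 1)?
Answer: 15887542/2401 ≈ 6617.1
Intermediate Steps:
J = 7 (J = 3 - (-3 - 1) = 3 - 1*(-4) = 3 + 4 = 7)
T(a) = 2 - a/7
P(H, p) = H + p + H**2 (P(H, p) = (H**2 + p) + H = (p + H**2) + H = H + p + H**2)
y(k) = 33489/2401 (y(k) = ((2 - 1/7*(-1)) - 3 + (2 - 1/7*(-1))**2)**2 = ((2 + 1/7) - 3 + (2 + 1/7)**2)**2 = (15/7 - 3 + (15/7)**2)**2 = (15/7 - 3 + 225/49)**2 = (183/49)**2 = 33489/2401)
6631 - y(-94) = 6631 - 1*33489/2401 = 6631 - 33489/2401 = 15887542/2401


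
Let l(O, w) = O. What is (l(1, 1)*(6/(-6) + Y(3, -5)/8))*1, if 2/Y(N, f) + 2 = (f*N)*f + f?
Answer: -271/272 ≈ -0.99632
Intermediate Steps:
Y(N, f) = 2/(-2 + f + N*f²) (Y(N, f) = 2/(-2 + ((f*N)*f + f)) = 2/(-2 + ((N*f)*f + f)) = 2/(-2 + (N*f² + f)) = 2/(-2 + (f + N*f²)) = 2/(-2 + f + N*f²))
(l(1, 1)*(6/(-6) + Y(3, -5)/8))*1 = (1*(6/(-6) + (2/(-2 - 5 + 3*(-5)²))/8))*1 = (1*(6*(-⅙) + (2/(-2 - 5 + 3*25))*(⅛)))*1 = (1*(-1 + (2/(-2 - 5 + 75))*(⅛)))*1 = (1*(-1 + (2/68)*(⅛)))*1 = (1*(-1 + (2*(1/68))*(⅛)))*1 = (1*(-1 + (1/34)*(⅛)))*1 = (1*(-1 + 1/272))*1 = (1*(-271/272))*1 = -271/272*1 = -271/272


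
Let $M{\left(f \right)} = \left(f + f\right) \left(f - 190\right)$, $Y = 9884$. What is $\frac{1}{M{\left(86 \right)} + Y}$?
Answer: $- \frac{1}{8004} \approx -0.00012494$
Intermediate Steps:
$M{\left(f \right)} = 2 f \left(-190 + f\right)$
$\frac{1}{M{\left(86 \right)} + Y} = \frac{1}{2 \cdot 86 \left(-190 + 86\right) + 9884} = \frac{1}{2 \cdot 86 \left(-104\right) + 9884} = \frac{1}{-17888 + 9884} = \frac{1}{-8004} = - \frac{1}{8004}$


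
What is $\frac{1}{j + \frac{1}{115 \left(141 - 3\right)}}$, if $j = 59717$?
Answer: $\frac{15870}{947708791} \approx 1.6746 \cdot 10^{-5}$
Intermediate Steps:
$\frac{1}{j + \frac{1}{115 \left(141 - 3\right)}} = \frac{1}{59717 + \frac{1}{115 \left(141 - 3\right)}} = \frac{1}{59717 + \frac{1}{115 \cdot 138}} = \frac{1}{59717 + \frac{1}{15870}} = \frac{1}{\frac{947708791}{15870}} = \frac{15870}{947708791}$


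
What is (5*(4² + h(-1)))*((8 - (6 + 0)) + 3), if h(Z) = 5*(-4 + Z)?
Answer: -225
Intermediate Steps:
h(Z) = -20 + 5*Z
(5*(4² + h(-1)))*((8 - (6 + 0)) + 3) = (5*(4² + (-20 + 5*(-1))))*((8 - (6 + 0)) + 3) = (5*(16 + (-20 - 5)))*((8 - 1*6) + 3) = (5*(16 - 25))*((8 - 6) + 3) = (5*(-9))*(2 + 3) = -45*5 = -225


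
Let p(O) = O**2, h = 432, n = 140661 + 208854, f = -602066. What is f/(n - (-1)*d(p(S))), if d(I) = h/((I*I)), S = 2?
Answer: -301033/174771 ≈ -1.7224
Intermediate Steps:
n = 349515
d(I) = 432/I**2 (d(I) = 432/((I*I)) = 432/(I**2) = 432/I**2)
f/(n - (-1)*d(p(S))) = -602066/(349515 - (-1)*432/(2**2)**2) = -602066/(349515 - (-1)*432/4**2) = -602066/(349515 - (-1)*432*(1/16)) = -602066/(349515 - (-1)*27) = -602066/(349515 - 1*(-27)) = -602066/(349515 + 27) = -602066/349542 = -602066*1/349542 = -301033/174771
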